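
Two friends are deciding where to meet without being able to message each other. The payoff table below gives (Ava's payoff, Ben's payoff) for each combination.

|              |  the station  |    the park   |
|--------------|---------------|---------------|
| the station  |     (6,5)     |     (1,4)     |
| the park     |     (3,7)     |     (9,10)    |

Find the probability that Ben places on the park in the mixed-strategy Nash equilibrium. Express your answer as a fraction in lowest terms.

Ben's mix q on the station must make Ava indifferent between the station and the park.
Ava's payoff from the station: 6q + 1(1−q). From the park: 3q + 9(1−q).
Set equal: 3q = 8(1−q) → q = 8/11.
Probability on the park is 1 − 8/11 = 3/11.

3/11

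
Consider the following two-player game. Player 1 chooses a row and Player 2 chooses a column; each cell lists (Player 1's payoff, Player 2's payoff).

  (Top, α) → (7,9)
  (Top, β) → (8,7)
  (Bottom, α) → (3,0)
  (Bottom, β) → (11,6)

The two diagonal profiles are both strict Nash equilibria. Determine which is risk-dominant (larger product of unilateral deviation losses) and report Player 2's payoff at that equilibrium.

At (Top, α): Player 1 loses 7 − 3 = 4 by deviating; Player 2 loses 9 − 7 = 2. Product = 4·2 = 8.
At (Bottom, β): Player 1 loses 11 − 8 = 3 by deviating; Player 2 loses 6 − 0 = 6. Product = 3·6 = 18.
18 > 8, so (Bottom, β) is risk-dominant. Player 2's payoff there is 6.

6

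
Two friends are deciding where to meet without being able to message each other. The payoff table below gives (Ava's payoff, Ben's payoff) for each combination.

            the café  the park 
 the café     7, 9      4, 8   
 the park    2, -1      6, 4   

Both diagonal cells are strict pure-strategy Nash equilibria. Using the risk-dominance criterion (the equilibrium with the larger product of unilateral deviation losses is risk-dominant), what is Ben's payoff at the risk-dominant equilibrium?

At both the café: Ava loses 7 − 2 = 5 by deviating; Ben loses 9 − 8 = 1. Product = 5·1 = 5.
At both the park: Ava loses 6 − 4 = 2 by deviating; Ben loses 4 − (-1) = 5. Product = 2·5 = 10.
10 > 5, so both the park is risk-dominant. Ben's payoff there is 4.

4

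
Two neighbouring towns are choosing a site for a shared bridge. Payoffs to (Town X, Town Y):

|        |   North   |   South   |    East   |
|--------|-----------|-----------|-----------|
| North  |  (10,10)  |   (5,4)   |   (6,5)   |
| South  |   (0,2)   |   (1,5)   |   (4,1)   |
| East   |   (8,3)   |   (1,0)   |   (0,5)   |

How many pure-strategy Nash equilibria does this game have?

1

Both North: Town X gets 10 (best alternative 8); Town Y gets 10 (best alternative 5). Neither deviates — NE.
Both East is not a NE: Town X would switch to North (6 > 0).
No other cell survives both best-response checks, so there is 1 pure NE.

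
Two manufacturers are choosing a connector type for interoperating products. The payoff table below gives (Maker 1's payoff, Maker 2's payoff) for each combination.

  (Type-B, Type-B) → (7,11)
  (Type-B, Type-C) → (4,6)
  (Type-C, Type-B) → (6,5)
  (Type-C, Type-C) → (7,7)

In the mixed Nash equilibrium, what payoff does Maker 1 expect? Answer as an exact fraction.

Maker 2 mixes with probability q on Type-B, chosen so Maker 1 is indifferent: 7q + 4(1−q) = 6q + 7(1−q) gives q = 3/4.
Maker 1's expected payoff (from either row, since indifferent) is 7·3/4 + 4·1/4 = 25/4.

25/4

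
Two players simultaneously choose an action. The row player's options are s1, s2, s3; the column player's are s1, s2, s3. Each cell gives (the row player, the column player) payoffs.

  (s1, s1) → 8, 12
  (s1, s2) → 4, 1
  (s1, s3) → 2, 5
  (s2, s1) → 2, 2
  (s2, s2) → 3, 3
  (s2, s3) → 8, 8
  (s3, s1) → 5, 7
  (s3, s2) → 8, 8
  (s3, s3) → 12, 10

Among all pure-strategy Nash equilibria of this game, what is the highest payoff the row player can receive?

Both s1 is a pure NE (the row player: 8 ≥ 5; the column player: 12 ≥ 5). The row player gets 8.
Both s3 is a pure NE (the row player: 12 ≥ 8; the column player: 10 ≥ 8). The row player gets 12.
Every other cell has a profitable deviation for at least one player. Highest of {8, 12} is 12.

12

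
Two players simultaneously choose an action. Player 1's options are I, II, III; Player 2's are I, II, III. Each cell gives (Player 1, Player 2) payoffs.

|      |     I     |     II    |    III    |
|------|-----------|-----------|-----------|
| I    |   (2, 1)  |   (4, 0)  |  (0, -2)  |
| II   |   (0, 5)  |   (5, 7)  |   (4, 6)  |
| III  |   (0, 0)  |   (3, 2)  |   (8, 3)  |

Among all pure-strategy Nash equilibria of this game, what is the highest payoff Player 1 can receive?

Both I is a pure NE (Player 1: 2 ≥ 0; Player 2: 1 ≥ 0). Player 1 gets 2.
Both II is a pure NE (Player 1: 5 ≥ 4; Player 2: 7 ≥ 6). Player 1 gets 5.
Both III is a pure NE (Player 1: 8 ≥ 4; Player 2: 3 ≥ 2). Player 1 gets 8.
Every other cell has a profitable deviation for at least one player. Highest of {2, 5, 8} is 8.

8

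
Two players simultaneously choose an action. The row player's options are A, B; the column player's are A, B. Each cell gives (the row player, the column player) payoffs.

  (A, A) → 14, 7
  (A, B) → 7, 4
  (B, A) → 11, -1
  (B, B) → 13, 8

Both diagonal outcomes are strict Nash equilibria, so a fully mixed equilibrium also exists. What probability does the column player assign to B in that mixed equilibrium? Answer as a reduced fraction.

1/3

The column player's mix q on A must make the row player indifferent between A and B.
The row player's payoff from A: 14q + 7(1−q). From B: 11q + 13(1−q).
Set equal: 3q = 6(1−q) → q = 6/9 = 2/3.
Probability on B is 1 − 2/3 = 1/3.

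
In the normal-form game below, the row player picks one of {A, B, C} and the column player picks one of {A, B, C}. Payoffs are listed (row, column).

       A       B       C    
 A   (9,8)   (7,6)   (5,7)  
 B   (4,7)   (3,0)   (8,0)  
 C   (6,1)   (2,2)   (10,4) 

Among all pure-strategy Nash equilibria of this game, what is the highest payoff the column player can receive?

8

Both A is a pure NE (the row player: 9 ≥ 6; the column player: 8 ≥ 7). The column player gets 8.
Both C is a pure NE (the row player: 10 ≥ 8; the column player: 4 ≥ 2). The column player gets 4.
Every other cell has a profitable deviation for at least one player. Highest of {8, 4} is 8.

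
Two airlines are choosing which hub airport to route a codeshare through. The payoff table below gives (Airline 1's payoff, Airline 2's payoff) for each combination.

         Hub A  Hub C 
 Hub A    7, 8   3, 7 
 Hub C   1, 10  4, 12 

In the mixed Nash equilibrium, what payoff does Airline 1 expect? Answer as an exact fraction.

25/7

Airline 2 mixes with probability q on Hub A, chosen so Airline 1 is indifferent: 7q + 3(1−q) = 1q + 4(1−q) gives q = 1/7.
Airline 1's expected payoff (from either row, since indifferent) is 7·1/7 + 3·6/7 = 25/7.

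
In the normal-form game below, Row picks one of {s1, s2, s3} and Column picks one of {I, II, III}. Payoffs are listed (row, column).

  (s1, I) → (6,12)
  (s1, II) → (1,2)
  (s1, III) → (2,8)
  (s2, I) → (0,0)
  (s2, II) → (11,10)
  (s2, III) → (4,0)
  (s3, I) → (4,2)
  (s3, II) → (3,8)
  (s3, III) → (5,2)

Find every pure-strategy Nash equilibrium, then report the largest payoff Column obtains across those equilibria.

(s1, I) is a pure NE (Row: 6 ≥ 4; Column: 12 ≥ 8). Column gets 12.
(s2, II) is a pure NE (Row: 11 ≥ 3; Column: 10 ≥ 0). Column gets 10.
Every other cell has a profitable deviation for at least one player. Highest of {12, 10} is 12.

12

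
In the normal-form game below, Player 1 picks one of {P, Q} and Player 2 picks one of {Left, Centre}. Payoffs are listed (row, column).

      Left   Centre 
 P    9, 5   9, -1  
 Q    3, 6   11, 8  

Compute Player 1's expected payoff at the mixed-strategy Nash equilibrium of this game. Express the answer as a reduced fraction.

9

Player 2 mixes with probability q on Left, chosen so Player 1 is indifferent: 9q + 9(1−q) = 3q + 11(1−q) gives q = 1/4.
Player 1's expected payoff (from either row, since indifferent) is 9·1/4 + 9·3/4 = 9.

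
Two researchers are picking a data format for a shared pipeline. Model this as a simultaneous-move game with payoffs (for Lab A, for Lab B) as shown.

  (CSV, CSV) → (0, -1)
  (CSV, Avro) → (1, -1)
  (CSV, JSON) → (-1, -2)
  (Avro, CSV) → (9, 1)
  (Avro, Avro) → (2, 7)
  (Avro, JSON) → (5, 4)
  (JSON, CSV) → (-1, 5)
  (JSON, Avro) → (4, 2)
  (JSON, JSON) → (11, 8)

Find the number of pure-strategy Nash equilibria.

Both JSON: Lab A gets 11 (best alternative 5); Lab B gets 8 (best alternative 5). Neither deviates — NE.
Both Avro is not a NE: Lab A would switch to JSON (4 > 2).
No other cell survives both best-response checks, so there is 1 pure NE.

1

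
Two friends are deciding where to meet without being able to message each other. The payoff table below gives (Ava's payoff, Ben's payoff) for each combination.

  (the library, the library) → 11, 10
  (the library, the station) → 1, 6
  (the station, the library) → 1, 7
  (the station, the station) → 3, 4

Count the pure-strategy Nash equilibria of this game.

1

Both the library: Ava gets 11 (best alternative 1); Ben gets 10 (best alternative 6). Neither deviates — NE.
Both the station is not a NE: Ben would switch to the library (7 > 4).
No other cell survives both best-response checks, so there is 1 pure NE.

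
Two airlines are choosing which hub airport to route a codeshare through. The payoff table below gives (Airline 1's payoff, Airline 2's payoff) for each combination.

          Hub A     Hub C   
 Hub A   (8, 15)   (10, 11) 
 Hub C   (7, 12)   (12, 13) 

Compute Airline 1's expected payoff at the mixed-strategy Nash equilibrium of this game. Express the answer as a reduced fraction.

26/3

Airline 2 mixes with probability q on Hub A, chosen so Airline 1 is indifferent: 8q + 10(1−q) = 7q + 12(1−q) gives q = 2/3.
Airline 1's expected payoff (from either row, since indifferent) is 8·2/3 + 10·1/3 = 26/3.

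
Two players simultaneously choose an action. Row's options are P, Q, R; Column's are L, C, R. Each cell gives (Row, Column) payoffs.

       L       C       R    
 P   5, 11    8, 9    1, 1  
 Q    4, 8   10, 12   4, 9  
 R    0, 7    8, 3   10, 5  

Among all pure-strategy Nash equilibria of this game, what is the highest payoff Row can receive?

(P, L) is a pure NE (Row: 5 ≥ 4; Column: 11 ≥ 9). Row gets 5.
(Q, C) is a pure NE (Row: 10 ≥ 8; Column: 12 ≥ 9). Row gets 10.
Every other cell has a profitable deviation for at least one player. Highest of {5, 10} is 10.

10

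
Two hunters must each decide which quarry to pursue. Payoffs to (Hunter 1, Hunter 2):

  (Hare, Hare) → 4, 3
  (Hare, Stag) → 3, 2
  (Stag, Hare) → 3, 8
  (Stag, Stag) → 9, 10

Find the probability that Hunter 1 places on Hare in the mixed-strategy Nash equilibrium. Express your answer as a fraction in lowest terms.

2/3

Hunter 1's mix p on Hare must make Hunter 2 indifferent between Hare and Stag.
Hunter 2's payoff from Hare: 3p + 8(1−p). From Stag: 2p + 10(1−p).
Set equal: 1p = 2(1−p) → p = 2/3.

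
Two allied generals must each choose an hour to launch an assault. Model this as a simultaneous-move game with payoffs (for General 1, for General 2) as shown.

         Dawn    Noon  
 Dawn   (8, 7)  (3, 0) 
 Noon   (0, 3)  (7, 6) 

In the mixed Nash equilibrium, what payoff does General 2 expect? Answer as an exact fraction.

General 1 mixes with probability p on Dawn, chosen so General 2 is indifferent: 7p + 3(1−p) = 0p + 6(1−p) gives p = 3/10.
General 2's expected payoff is 7·3/10 + 3·7/10 = 21/5.

21/5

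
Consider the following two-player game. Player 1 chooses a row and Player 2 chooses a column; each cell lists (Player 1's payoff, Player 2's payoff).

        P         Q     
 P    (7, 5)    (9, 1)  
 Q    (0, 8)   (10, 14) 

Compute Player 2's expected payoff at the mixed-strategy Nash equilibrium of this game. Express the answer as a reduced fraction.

31/5

Player 1 mixes with probability p on P, chosen so Player 2 is indifferent: 5p + 8(1−p) = 1p + 14(1−p) gives p = 3/5.
Player 2's expected payoff is 5·3/5 + 8·2/5 = 31/5.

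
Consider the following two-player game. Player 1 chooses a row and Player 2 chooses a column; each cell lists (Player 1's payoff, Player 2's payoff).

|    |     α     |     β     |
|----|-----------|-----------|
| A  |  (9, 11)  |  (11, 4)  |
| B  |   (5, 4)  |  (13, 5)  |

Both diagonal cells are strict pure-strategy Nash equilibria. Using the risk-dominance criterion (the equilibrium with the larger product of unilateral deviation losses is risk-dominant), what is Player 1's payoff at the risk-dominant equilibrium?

At (A, α): Player 1 loses 9 − 5 = 4 by deviating; Player 2 loses 11 − 4 = 7. Product = 4·7 = 28.
At (B, β): Player 1 loses 13 − 11 = 2 by deviating; Player 2 loses 5 − 4 = 1. Product = 2·1 = 2.
28 > 2, so (A, α) is risk-dominant. Player 1's payoff there is 9.

9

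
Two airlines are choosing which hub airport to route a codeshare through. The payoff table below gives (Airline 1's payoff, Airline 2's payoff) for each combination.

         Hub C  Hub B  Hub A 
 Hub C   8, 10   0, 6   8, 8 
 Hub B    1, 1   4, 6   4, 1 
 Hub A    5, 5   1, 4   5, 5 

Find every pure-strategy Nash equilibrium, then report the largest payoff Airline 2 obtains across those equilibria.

Both Hub C is a pure NE (Airline 1: 8 ≥ 5; Airline 2: 10 ≥ 8). Airline 2 gets 10.
Both Hub B is a pure NE (Airline 1: 4 ≥ 1; Airline 2: 6 ≥ 1). Airline 2 gets 6.
Every other cell has a profitable deviation for at least one player. Highest of {10, 6} is 10.

10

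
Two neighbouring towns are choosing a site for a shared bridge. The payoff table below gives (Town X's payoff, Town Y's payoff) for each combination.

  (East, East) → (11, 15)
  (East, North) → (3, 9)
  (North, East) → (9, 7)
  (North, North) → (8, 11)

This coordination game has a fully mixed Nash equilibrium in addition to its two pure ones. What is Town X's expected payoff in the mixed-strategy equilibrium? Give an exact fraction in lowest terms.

Town Y mixes with probability q on East, chosen so Town X is indifferent: 11q + 3(1−q) = 9q + 8(1−q) gives q = 5/7.
Town X's expected payoff (from either row, since indifferent) is 11·5/7 + 3·2/7 = 61/7.

61/7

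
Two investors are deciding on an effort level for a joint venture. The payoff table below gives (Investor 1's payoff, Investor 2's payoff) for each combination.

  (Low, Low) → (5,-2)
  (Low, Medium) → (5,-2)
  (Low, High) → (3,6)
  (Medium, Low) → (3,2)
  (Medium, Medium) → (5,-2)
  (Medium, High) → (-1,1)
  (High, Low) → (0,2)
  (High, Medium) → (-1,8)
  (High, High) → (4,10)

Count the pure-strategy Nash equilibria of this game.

1

Both High: Investor 1 gets 4 (best alternative 3); Investor 2 gets 10 (best alternative 8). Neither deviates — NE.
Both Low is not a NE: Investor 2 would switch to High (6 > -2).
No other cell survives both best-response checks, so there is 1 pure NE.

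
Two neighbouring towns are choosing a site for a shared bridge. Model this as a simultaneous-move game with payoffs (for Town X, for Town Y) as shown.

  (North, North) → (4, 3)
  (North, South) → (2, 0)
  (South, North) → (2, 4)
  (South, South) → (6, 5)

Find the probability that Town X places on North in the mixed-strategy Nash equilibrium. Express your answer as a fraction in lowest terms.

Town X's mix p on North must make Town Y indifferent between North and South.
Town Y's payoff from North: 3p + 4(1−p). From South: 0p + 5(1−p).
Set equal: 3p = 1(1−p) → p = 1/4.

1/4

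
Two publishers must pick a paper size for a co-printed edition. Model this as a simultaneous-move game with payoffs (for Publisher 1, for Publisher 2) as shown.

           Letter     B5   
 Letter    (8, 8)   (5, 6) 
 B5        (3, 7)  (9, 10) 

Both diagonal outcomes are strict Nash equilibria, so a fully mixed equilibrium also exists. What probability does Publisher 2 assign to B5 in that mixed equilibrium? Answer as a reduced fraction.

5/9

Publisher 2's mix q on Letter must make Publisher 1 indifferent between Letter and B5.
Publisher 1's payoff from Letter: 8q + 5(1−q). From B5: 3q + 9(1−q).
Set equal: 5q = 4(1−q) → q = 4/9.
Probability on B5 is 1 − 4/9 = 5/9.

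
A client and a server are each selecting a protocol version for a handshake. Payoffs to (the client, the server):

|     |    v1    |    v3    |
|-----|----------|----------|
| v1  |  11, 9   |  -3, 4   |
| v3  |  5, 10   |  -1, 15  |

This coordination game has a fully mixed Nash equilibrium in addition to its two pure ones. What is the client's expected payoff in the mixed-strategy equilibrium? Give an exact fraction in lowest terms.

The server mixes with probability q on v1, chosen so the client is indifferent: 11q + (-3)(1−q) = 5q + (-1)(1−q) gives q = 1/4.
The client's expected payoff (from either row, since indifferent) is 11·1/4 + (-3)·3/4 = 1/2.

1/2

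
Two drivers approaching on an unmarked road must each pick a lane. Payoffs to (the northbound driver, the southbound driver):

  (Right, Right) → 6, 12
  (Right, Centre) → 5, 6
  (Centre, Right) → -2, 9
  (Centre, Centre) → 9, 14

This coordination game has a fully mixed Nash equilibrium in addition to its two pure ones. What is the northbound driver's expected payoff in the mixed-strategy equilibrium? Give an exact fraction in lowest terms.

16/3

The southbound driver mixes with probability q on Right, chosen so the northbound driver is indifferent: 6q + 5(1−q) = (-2)q + 9(1−q) gives q = 1/3.
The northbound driver's expected payoff (from either row, since indifferent) is 6·1/3 + 5·2/3 = 16/3.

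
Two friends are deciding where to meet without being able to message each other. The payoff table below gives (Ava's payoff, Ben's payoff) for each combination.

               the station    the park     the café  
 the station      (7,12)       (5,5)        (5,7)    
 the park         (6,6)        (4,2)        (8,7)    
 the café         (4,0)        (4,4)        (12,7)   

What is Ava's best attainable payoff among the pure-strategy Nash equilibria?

Both the station is a pure NE (Ava: 7 ≥ 6; Ben: 12 ≥ 7). Ava gets 7.
Both the café is a pure NE (Ava: 12 ≥ 8; Ben: 7 ≥ 4). Ava gets 12.
Every other cell has a profitable deviation for at least one player. Highest of {7, 12} is 12.

12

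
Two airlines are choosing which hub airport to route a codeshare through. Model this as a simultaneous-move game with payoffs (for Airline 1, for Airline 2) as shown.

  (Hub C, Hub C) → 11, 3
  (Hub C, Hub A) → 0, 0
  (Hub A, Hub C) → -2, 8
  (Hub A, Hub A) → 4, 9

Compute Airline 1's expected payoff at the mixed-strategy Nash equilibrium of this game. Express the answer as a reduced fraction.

Airline 2 mixes with probability q on Hub C, chosen so Airline 1 is indifferent: 11q + 0(1−q) = (-2)q + 4(1−q) gives q = 4/17.
Airline 1's expected payoff (from either row, since indifferent) is 11·4/17 + 0·13/17 = 44/17.

44/17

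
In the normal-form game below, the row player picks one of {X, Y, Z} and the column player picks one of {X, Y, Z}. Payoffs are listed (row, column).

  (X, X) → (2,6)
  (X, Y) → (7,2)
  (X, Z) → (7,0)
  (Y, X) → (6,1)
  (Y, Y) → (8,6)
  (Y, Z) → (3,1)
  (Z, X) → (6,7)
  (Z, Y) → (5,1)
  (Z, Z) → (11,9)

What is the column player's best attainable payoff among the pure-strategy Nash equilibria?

9

Both Y is a pure NE (the row player: 8 ≥ 7; the column player: 6 ≥ 1). The column player gets 6.
Both Z is a pure NE (the row player: 11 ≥ 7; the column player: 9 ≥ 7). The column player gets 9.
Every other cell has a profitable deviation for at least one player. Highest of {6, 9} is 9.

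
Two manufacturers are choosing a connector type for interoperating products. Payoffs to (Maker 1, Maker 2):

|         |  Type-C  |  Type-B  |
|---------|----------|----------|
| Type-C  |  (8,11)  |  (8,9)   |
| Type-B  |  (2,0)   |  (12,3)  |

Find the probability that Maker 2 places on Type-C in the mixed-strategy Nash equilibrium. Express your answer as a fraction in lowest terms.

2/5

Maker 2's mix q on Type-C must make Maker 1 indifferent between Type-C and Type-B.
Maker 1's payoff from Type-C: 8q + 8(1−q). From Type-B: 2q + 12(1−q).
Set equal: 6q = 4(1−q) → q = 4/10 = 2/5.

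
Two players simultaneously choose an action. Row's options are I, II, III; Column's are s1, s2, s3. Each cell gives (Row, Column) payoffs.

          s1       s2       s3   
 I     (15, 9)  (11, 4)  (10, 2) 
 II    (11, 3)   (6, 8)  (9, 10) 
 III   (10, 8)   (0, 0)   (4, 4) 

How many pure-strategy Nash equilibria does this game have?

(I, s1): Row gets 15 (best alternative 11); Column gets 9 (best alternative 4). Neither deviates — NE.
(III, s3) is not a NE: Row would switch to I (10 > 4).
No other cell survives both best-response checks, so there is 1 pure NE.

1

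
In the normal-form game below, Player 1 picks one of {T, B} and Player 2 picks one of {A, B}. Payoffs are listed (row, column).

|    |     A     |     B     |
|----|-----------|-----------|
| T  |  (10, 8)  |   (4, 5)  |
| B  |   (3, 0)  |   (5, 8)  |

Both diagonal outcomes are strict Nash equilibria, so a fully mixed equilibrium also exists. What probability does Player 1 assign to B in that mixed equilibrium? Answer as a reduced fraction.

Player 1's mix p on T must make Player 2 indifferent between A and B.
Player 2's payoff from A: 8p + 0(1−p). From B: 5p + 8(1−p).
Set equal: 3p = 8(1−p) → p = 8/11.
Probability on B is 1 − 8/11 = 3/11.

3/11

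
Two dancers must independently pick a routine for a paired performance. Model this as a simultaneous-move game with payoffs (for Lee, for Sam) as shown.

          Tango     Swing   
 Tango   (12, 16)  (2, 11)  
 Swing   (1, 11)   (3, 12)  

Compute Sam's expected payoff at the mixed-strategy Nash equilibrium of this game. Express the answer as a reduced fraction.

Lee mixes with probability p on Tango, chosen so Sam is indifferent: 16p + 11(1−p) = 11p + 12(1−p) gives p = 1/6.
Sam's expected payoff is 16·1/6 + 11·5/6 = 71/6.

71/6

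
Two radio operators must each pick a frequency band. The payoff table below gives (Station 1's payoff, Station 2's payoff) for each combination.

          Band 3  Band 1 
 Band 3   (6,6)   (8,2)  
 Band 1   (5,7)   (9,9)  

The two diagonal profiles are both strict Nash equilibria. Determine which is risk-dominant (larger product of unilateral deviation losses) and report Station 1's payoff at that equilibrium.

At both Band 3: Station 1 loses 6 − 5 = 1 by deviating; Station 2 loses 6 − 2 = 4. Product = 1·4 = 4.
At both Band 1: Station 1 loses 9 − 8 = 1 by deviating; Station 2 loses 9 − 7 = 2. Product = 1·2 = 2.
4 > 2, so both Band 3 is risk-dominant. Station 1's payoff there is 6.

6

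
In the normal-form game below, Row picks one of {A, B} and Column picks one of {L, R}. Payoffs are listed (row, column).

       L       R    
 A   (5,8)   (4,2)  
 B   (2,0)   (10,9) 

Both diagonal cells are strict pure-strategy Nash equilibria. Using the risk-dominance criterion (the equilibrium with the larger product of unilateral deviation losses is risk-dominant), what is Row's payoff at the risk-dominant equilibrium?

At (A, L): Row loses 5 − 2 = 3 by deviating; Column loses 8 − 2 = 6. Product = 3·6 = 18.
At (B, R): Row loses 10 − 4 = 6 by deviating; Column loses 9 − 0 = 9. Product = 6·9 = 54.
54 > 18, so (B, R) is risk-dominant. Row's payoff there is 10.

10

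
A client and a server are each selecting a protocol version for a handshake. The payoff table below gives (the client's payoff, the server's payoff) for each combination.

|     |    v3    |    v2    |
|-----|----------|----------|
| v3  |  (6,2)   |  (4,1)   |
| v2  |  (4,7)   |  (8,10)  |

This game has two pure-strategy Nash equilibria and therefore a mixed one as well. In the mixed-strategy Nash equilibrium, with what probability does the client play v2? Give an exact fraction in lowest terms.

1/4

The client's mix p on v3 must make the server indifferent between v3 and v2.
The server's payoff from v3: 2p + 7(1−p). From v2: 1p + 10(1−p).
Set equal: 1p = 3(1−p) → p = 3/4.
Probability on v2 is 1 − 3/4 = 1/4.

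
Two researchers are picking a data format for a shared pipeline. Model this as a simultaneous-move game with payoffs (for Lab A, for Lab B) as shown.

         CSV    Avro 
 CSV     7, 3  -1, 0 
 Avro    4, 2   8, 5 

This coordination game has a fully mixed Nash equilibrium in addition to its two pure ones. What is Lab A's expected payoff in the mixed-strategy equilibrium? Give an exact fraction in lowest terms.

5

Lab B mixes with probability q on CSV, chosen so Lab A is indifferent: 7q + (-1)(1−q) = 4q + 8(1−q) gives q = 3/4.
Lab A's expected payoff (from either row, since indifferent) is 7·3/4 + (-1)·1/4 = 5.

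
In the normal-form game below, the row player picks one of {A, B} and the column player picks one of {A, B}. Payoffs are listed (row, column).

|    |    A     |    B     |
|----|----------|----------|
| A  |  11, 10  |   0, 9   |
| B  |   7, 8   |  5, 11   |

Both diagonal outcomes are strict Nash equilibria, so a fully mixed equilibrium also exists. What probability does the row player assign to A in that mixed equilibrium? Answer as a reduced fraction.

3/4

The row player's mix p on A must make the column player indifferent between A and B.
The column player's payoff from A: 10p + 8(1−p). From B: 9p + 11(1−p).
Set equal: 1p = 3(1−p) → p = 3/4.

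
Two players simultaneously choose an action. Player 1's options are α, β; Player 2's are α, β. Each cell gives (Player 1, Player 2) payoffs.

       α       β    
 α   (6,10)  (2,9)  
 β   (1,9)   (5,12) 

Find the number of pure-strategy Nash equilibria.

2

Both α: Player 1 gets 6 (best alternative 1); Player 2 gets 10 (best alternative 9). Neither deviates — NE.
Both β: Player 1 gets 5 (best alternative 2); Player 2 gets 12 (best alternative 9). Neither deviates — NE.
(α, β) is not a NE: Player 1 would switch to β (5 > 2).
No other cell survives both best-response checks, so there are 2 pure NE.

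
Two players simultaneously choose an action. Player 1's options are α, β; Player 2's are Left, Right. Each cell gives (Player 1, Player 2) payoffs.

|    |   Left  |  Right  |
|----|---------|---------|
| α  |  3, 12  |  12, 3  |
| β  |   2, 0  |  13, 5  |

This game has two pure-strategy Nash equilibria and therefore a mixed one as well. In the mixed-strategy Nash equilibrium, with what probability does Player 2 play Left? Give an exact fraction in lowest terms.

1/2

Player 2's mix q on Left must make Player 1 indifferent between α and β.
Player 1's payoff from α: 3q + 12(1−q). From β: 2q + 13(1−q).
Set equal: 1q = 1(1−q) → q = 1/2.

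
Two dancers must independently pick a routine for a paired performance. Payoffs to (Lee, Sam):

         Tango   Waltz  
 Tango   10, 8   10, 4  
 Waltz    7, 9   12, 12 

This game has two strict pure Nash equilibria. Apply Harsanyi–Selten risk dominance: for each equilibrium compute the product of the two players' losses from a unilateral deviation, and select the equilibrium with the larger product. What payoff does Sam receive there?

8

At both Tango: Lee loses 10 − 7 = 3 by deviating; Sam loses 8 − 4 = 4. Product = 3·4 = 12.
At both Waltz: Lee loses 12 − 10 = 2 by deviating; Sam loses 12 − 9 = 3. Product = 2·3 = 6.
12 > 6, so both Tango is risk-dominant. Sam's payoff there is 8.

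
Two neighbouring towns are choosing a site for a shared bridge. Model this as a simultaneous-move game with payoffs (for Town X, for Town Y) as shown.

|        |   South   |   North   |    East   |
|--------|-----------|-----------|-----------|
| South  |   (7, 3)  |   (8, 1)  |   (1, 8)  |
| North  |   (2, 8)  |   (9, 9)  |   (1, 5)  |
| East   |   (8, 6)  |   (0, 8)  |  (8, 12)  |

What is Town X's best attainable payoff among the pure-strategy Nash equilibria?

Both North is a pure NE (Town X: 9 ≥ 8; Town Y: 9 ≥ 8). Town X gets 9.
Both East is a pure NE (Town X: 8 ≥ 1; Town Y: 12 ≥ 8). Town X gets 8.
Every other cell has a profitable deviation for at least one player. Highest of {9, 8} is 9.

9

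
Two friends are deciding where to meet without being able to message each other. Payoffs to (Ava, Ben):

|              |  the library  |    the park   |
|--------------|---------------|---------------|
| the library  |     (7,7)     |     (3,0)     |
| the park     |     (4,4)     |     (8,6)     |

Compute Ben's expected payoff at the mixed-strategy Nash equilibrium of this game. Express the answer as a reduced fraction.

14/3

Ava mixes with probability p on the library, chosen so Ben is indifferent: 7p + 4(1−p) = 0p + 6(1−p) gives p = 2/9.
Ben's expected payoff is 7·2/9 + 4·7/9 = 14/3.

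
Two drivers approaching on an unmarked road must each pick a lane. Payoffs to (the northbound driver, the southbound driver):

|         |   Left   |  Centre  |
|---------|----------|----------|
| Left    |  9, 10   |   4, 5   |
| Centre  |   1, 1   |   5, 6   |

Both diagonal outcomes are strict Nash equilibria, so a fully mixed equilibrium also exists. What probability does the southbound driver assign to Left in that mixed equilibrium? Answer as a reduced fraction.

1/9

The southbound driver's mix q on Left must make the northbound driver indifferent between Left and Centre.
The northbound driver's payoff from Left: 9q + 4(1−q). From Centre: 1q + 5(1−q).
Set equal: 8q = 1(1−q) → q = 1/9.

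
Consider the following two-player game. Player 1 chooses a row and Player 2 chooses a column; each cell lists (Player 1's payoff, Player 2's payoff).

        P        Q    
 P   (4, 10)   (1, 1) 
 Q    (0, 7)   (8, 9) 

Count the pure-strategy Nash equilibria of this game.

Both P: Player 1 gets 4 (best alternative 0); Player 2 gets 10 (best alternative 1). Neither deviates — NE.
Both Q: Player 1 gets 8 (best alternative 1); Player 2 gets 9 (best alternative 7). Neither deviates — NE.
(Q, P) is not a NE: Player 1 would switch to P (4 > 0).
No other cell survives both best-response checks, so there are 2 pure NE.

2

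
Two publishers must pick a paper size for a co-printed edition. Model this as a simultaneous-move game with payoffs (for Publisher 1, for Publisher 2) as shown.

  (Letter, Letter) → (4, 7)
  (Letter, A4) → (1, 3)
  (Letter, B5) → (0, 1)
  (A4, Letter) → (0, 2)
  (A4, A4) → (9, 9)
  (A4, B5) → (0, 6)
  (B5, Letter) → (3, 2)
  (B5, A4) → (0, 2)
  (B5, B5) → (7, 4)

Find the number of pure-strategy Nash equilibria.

Both Letter: Publisher 1 gets 4 (best alternative 3); Publisher 2 gets 7 (best alternative 3). Neither deviates — NE.
Both A4: Publisher 1 gets 9 (best alternative 1); Publisher 2 gets 9 (best alternative 6). Neither deviates — NE.
Both B5: Publisher 1 gets 7 (best alternative 0); Publisher 2 gets 4 (best alternative 2). Neither deviates — NE.
(B5, A4) is not a NE: Publisher 1 would switch to A4 (9 > 0).
No other cell survives both best-response checks, so there are 3 pure NE.

3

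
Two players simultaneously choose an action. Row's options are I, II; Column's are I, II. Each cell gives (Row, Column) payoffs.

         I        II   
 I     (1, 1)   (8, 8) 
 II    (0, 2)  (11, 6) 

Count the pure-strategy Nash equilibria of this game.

Both II: Row gets 11 (best alternative 8); Column gets 6 (best alternative 2). Neither deviates — NE.
Both I is not a NE: Column would switch to II (8 > 1).
No other cell survives both best-response checks, so there is 1 pure NE.

1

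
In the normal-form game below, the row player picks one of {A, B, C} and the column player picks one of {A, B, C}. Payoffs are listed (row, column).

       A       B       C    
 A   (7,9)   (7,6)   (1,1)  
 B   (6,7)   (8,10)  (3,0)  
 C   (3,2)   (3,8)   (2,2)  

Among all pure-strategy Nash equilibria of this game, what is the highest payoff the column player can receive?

10

Both A is a pure NE (the row player: 7 ≥ 6; the column player: 9 ≥ 6). The column player gets 9.
Both B is a pure NE (the row player: 8 ≥ 7; the column player: 10 ≥ 7). The column player gets 10.
Every other cell has a profitable deviation for at least one player. Highest of {9, 10} is 10.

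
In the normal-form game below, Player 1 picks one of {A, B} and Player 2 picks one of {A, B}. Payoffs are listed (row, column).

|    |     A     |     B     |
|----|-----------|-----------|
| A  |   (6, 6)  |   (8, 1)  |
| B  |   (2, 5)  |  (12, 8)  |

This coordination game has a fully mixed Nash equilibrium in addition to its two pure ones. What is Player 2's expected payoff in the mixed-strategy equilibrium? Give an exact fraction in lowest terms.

Player 1 mixes with probability p on A, chosen so Player 2 is indifferent: 6p + 5(1−p) = 1p + 8(1−p) gives p = 3/8.
Player 2's expected payoff is 6·3/8 + 5·5/8 = 43/8.

43/8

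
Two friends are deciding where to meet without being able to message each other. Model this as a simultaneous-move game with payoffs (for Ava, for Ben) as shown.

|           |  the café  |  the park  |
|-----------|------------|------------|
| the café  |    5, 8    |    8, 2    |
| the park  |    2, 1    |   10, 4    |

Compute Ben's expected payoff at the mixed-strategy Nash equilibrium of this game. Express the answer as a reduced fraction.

Ava mixes with probability p on the café, chosen so Ben is indifferent: 8p + 1(1−p) = 2p + 4(1−p) gives p = 1/3.
Ben's expected payoff is 8·1/3 + 1·2/3 = 10/3.

10/3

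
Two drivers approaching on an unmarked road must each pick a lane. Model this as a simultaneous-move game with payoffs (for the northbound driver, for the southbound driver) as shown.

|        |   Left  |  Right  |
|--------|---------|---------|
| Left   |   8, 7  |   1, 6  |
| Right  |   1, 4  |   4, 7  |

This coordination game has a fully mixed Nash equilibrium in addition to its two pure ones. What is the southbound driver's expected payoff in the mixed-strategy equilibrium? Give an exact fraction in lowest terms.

The northbound driver mixes with probability p on Left, chosen so the southbound driver is indifferent: 7p + 4(1−p) = 6p + 7(1−p) gives p = 3/4.
The southbound driver's expected payoff is 7·3/4 + 4·1/4 = 25/4.

25/4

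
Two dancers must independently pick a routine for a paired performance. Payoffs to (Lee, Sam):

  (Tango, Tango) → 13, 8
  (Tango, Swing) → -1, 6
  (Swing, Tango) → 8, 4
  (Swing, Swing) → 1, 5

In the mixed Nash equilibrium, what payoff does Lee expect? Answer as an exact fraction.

3

Sam mixes with probability q on Tango, chosen so Lee is indifferent: 13q + (-1)(1−q) = 8q + 1(1−q) gives q = 2/7.
Lee's expected payoff (from either row, since indifferent) is 13·2/7 + (-1)·5/7 = 3.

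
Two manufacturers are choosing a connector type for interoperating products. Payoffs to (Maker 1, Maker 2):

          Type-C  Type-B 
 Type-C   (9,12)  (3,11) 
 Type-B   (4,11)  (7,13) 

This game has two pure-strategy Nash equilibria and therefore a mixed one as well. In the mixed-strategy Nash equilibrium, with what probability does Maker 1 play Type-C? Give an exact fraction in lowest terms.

2/3

Maker 1's mix p on Type-C must make Maker 2 indifferent between Type-C and Type-B.
Maker 2's payoff from Type-C: 12p + 11(1−p). From Type-B: 11p + 13(1−p).
Set equal: 1p = 2(1−p) → p = 2/3.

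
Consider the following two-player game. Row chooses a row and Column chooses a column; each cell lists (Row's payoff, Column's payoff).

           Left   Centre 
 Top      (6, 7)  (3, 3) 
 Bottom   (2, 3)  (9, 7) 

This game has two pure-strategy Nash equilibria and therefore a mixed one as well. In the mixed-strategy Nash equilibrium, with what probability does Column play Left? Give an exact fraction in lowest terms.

Column's mix q on Left must make Row indifferent between Top and Bottom.
Row's payoff from Top: 6q + 3(1−q). From Bottom: 2q + 9(1−q).
Set equal: 4q = 6(1−q) → q = 6/10 = 3/5.

3/5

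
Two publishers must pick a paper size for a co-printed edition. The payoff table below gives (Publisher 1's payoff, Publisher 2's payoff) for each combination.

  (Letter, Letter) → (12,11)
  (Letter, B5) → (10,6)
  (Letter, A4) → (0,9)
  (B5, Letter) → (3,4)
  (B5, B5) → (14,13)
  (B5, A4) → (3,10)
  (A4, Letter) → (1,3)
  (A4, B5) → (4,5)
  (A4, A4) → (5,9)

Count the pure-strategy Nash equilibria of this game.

Both Letter: Publisher 1 gets 12 (best alternative 3); Publisher 2 gets 11 (best alternative 9). Neither deviates — NE.
Both B5: Publisher 1 gets 14 (best alternative 10); Publisher 2 gets 13 (best alternative 10). Neither deviates — NE.
Both A4: Publisher 1 gets 5 (best alternative 3); Publisher 2 gets 9 (best alternative 5). Neither deviates — NE.
(B5, A4) is not a NE: Publisher 1 would switch to A4 (5 > 3).
No other cell survives both best-response checks, so there are 3 pure NE.

3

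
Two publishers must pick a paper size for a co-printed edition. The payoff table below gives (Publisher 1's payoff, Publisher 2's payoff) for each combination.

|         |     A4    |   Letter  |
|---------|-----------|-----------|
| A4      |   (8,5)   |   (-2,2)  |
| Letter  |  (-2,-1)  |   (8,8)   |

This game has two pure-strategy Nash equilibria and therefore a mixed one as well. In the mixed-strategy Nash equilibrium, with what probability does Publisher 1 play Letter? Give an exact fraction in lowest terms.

1/4

Publisher 1's mix p on A4 must make Publisher 2 indifferent between A4 and Letter.
Publisher 2's payoff from A4: 5p + (-1)(1−p). From Letter: 2p + 8(1−p).
Set equal: 3p = 9(1−p) → p = 9/12 = 3/4.
Probability on Letter is 1 − 3/4 = 1/4.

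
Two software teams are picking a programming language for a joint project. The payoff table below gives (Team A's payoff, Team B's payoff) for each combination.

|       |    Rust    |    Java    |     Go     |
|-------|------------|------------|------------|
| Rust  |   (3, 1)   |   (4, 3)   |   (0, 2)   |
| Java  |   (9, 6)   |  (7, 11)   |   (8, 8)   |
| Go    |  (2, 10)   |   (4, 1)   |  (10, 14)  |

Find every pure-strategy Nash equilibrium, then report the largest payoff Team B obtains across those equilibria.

Both Java is a pure NE (Team A: 7 ≥ 4; Team B: 11 ≥ 8). Team B gets 11.
Both Go is a pure NE (Team A: 10 ≥ 8; Team B: 14 ≥ 10). Team B gets 14.
Every other cell has a profitable deviation for at least one player. Highest of {11, 14} is 14.

14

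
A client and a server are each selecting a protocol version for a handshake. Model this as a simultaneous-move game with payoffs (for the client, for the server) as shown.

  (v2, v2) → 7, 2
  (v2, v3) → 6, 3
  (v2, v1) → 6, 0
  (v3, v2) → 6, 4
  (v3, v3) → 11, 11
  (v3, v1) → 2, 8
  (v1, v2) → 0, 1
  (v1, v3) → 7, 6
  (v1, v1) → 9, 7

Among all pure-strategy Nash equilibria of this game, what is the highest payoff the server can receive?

11

Both v3 is a pure NE (the client: 11 ≥ 7; the server: 11 ≥ 8). The server gets 11.
Both v1 is a pure NE (the client: 9 ≥ 6; the server: 7 ≥ 6). The server gets 7.
Every other cell has a profitable deviation for at least one player. Highest of {11, 7} is 11.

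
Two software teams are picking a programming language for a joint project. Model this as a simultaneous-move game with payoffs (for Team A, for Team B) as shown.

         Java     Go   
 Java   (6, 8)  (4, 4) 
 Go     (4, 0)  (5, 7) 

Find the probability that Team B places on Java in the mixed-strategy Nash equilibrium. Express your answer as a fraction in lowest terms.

1/3

Team B's mix q on Java must make Team A indifferent between Java and Go.
Team A's payoff from Java: 6q + 4(1−q). From Go: 4q + 5(1−q).
Set equal: 2q = 1(1−q) → q = 1/3.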